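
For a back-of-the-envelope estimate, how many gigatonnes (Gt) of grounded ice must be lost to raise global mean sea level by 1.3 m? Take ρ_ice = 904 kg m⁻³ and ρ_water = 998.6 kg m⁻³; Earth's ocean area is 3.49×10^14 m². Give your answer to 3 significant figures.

≈ 4.53×10^5 Gt

Required water volume = Δh × A = 1.3 m × 3.49×10^14 m² = 4.537×10^14 m³.
ρ_w = 998.6 kg m⁻³, so the mass of water = 4.537×10^14 m³ × 998.6 kg m⁻³ = 4.531×10^17 kg = 4.53×10^5 Gt (and the same mass of ice, by conservation).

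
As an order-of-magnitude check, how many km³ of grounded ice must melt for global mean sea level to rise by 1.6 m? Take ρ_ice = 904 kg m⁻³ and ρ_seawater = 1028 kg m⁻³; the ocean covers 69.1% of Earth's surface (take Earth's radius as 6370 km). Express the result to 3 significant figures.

≈ 6.41×10^5 km³

Required water volume = Δh × A = 1.6 m × 3.52×10^14 m² = 5.638×10^14 m³ = 5.638×10^5 km³.
Ice volume = water volume × ρ_w/ρ_ice = 5.638×10^5 × 1028/904 = 6.41×10^5 km³.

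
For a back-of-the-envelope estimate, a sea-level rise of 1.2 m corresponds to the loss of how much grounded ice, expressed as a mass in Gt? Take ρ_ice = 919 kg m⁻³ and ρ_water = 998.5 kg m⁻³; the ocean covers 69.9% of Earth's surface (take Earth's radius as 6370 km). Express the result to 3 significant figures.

≈ 4.27×10^5 Gt

Required water volume = Δh × A = 1.2 m × 3.56×10^14 m² = 4.277×10^14 m³.
ρ_w = 998.5 kg m⁻³, so the mass of water = 4.277×10^14 m³ × 998.5 kg m⁻³ = 4.271×10^17 kg = 4.27×10^5 Gt (and the same mass of ice, by conservation).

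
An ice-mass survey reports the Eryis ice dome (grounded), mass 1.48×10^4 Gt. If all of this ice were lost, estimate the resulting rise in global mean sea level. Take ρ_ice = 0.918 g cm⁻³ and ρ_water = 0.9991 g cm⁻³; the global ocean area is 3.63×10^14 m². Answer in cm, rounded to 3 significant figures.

Eryis: 1.48×10^4 Gt = 1.480×10^16 kg; dividing by ρ_w = 0.9991 g cm⁻³ = 999.1 kg m⁻³ gives 1.481×10^13 m³ of water.
Spread over 3.63×10^14 m² of ocean, Δh = 1.481×10^13 / 3.63×10^14 = 0.0408 m = 4.08 cm.

≈ 4.08 cm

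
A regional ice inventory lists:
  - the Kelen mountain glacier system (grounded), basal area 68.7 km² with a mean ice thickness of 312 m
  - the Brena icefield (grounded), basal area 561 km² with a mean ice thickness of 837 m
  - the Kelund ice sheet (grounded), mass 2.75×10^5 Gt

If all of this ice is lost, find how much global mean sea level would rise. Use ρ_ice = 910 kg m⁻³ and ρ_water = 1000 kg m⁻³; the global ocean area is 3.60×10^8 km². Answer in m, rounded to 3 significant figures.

Kelen: ice volume = 68.7 km² × 312 m = 21.43 km³; 21.43 × (910/1000) = 19.51 km³ of water.
Brena: ice volume = 561 km² × 837 m = 469.6 km³; 469.6 × (910/1000) = 427.3 km³ of water.
Kelund: 2.75×10^5 Gt = 2.750×10^17 kg; dividing by ρ_w = 1000 kg m⁻³ gives 2.750×10^14 m³ of water.
Total added water ≈ 2.754×10^14 m³ over 3.60×10^14 m² → Δh = 0.765 m.

≈ 0.765 m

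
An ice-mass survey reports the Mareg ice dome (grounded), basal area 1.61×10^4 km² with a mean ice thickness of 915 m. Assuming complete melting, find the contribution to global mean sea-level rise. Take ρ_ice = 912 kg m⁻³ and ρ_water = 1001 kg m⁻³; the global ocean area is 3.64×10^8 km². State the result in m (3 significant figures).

≈ 0.0369 m

Mareg: ice volume = 1.61×10^4 km² × 915 m = 1.473×10^4 km³; 1.473×10^4 × (912/1001) = 1.342×10^4 km³ of water.
Spread over 3.64×10^14 m² of ocean, Δh = 1.342×10^13 / 3.64×10^14 = 0.0369 m.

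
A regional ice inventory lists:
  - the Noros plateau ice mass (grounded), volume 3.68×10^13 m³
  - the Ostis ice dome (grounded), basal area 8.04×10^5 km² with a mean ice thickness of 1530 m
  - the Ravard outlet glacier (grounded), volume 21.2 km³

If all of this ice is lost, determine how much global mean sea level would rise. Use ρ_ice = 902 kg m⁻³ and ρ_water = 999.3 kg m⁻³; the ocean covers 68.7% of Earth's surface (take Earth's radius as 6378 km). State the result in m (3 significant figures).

Noros: 3.68×10^13 m³ × (902/999.3) = 3.322×10^13 m³ of water.
Ostis: ice volume = 8.04×10^5 km² × 1530 m = 1.230×10^6 km³; 1.230×10^6 × (902/999.3) = 1.110×10^6 km³ of water.
Ravard: 21.2 km³ × (902/999.3) = 19.14 km³ of water.
Total added water ≈ 1.144×10^15 m³ over 3.51×10^14 m² → Δh = 3.26 m.

≈ 3.26 m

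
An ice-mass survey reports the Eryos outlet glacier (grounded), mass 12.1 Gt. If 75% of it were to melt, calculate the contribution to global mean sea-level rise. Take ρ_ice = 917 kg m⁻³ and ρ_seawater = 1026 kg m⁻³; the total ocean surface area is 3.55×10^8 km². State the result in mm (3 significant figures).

≈ 0.0249 mm

Eryos: 0.75 × 12.1 Gt = 9.075×10^12 kg; dividing by ρ_w = 1026 kg m⁻³ gives 8.845×10^9 m³ of water.
Spread over 3.55×10^14 m² of ocean, Δh = 8.845×10^9 / 3.55×10^14 = 2.49×10^-5 m = 0.0249 mm.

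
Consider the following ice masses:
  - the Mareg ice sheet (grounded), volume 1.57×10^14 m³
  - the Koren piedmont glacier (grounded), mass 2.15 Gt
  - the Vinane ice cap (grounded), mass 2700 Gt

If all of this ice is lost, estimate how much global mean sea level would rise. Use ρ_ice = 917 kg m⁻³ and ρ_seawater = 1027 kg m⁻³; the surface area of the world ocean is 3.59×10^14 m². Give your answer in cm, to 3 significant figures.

≈ 39.8 cm

Mareg: 1.57×10^14 m³ × (917/1027) = 1.402×10^14 m³ of water.
Koren: 2.15 Gt = 2.150×10^12 kg; dividing by ρ_w = 1027 kg m⁻³ gives 2.093×10^9 m³ of water.
Vinane: 2700 Gt = 2.700×10^15 kg; dividing by ρ_w = 1027 kg m⁻³ gives 2.629×10^12 m³ of water.
Total added water ≈ 1.428×10^14 m³ over 3.59×10^14 m² → Δh = 0.398 m = 39.8 cm.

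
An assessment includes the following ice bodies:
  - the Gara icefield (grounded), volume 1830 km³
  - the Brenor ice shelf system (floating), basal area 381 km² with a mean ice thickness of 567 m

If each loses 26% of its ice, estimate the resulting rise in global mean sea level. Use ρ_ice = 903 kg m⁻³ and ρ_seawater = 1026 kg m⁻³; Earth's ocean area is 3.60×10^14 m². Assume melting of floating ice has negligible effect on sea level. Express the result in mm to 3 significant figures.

≈ 1.16 mm

Gara: 0.26 × 1830 km³ × (903/1026) = 418.8 km³ of water.
The Brenor ice shelf system is floating and already displaces its own weight of water, so its melt adds essentially nothing to sea level.
Total added water ≈ 4.188×10^11 m³ over 3.60×10^14 m² → Δh = 1.16×10^-3 m = 1.16 mm.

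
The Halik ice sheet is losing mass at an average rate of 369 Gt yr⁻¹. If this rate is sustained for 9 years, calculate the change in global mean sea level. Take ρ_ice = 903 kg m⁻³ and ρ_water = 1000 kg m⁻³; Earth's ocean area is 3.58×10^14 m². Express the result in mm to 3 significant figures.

≈ 9.28 mm

Total mass lost = 369 Gt/yr × 9 yr = 3321 Gt = 3.321×10^15 kg.
ρ_w = 1000 kg m⁻³, so water volume = 3.321×10^15 / 1000 = 3.321×10^12 m³.
Δh = 3.321×10^12 / 3.58×10^14 = 9.28×10^-3 m = 9.28 mm.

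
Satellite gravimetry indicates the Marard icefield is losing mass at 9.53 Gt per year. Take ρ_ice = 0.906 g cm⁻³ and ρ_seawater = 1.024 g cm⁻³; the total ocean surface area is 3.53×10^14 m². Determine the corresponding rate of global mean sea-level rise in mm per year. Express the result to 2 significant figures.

ρ_w = 1.024 g cm⁻³ = 1024 kg m⁻³. Annual water volume added = 9.53 Gt / ρ_w = 9.530×10^12 kg / 1024 kg m⁻³ = 9.307×10^9 m³.
Δh per year = 9.307×10^9 / 3.53×10^14 = 2.64×10^-5 m = 0.026 mm.

≈ 0.026 mm/yr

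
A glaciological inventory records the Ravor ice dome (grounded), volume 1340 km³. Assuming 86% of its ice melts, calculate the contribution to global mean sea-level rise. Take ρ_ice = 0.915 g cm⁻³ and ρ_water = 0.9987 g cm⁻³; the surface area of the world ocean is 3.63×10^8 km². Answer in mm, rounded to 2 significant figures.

≈ 2.9 mm

Ravor: 0.86 × 1340 km³ × (915/998.7) = 1056 km³ of water.
Spread over 3.63×10^14 m² of ocean, Δh = 1.056×10^12 / 3.63×10^14 = 2.91×10^-3 m = 2.9 mm.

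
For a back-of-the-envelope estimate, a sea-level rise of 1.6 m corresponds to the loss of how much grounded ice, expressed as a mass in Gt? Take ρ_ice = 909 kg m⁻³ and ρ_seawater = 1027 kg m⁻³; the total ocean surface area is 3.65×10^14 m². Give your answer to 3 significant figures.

≈ 6.00×10^5 Gt

Required water volume = Δh × A = 1.6 m × 3.65×10^14 m² = 5.840×10^14 m³.
ρ_w = 1027 kg m⁻³, so the mass of water = 5.840×10^14 m³ × 1027 kg m⁻³ = 5.998×10^17 kg = 6.00×10^5 Gt (and the same mass of ice, by conservation).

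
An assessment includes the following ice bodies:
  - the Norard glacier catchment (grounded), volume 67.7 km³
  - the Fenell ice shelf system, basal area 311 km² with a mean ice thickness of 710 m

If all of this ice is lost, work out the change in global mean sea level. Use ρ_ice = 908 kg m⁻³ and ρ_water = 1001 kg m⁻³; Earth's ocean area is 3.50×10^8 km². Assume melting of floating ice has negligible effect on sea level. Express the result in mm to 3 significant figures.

≈ 0.175 mm

Norard: 67.7 km³ × (908/1001) = 61.41 km³ of water.
The Fenell ice shelf system is floating and already displaces its own weight of water, so its melt adds essentially nothing to sea level.
Total added water ≈ 6.141×10^10 m³ over 3.50×10^14 m² → Δh = 1.75×10^-4 m = 0.175 mm.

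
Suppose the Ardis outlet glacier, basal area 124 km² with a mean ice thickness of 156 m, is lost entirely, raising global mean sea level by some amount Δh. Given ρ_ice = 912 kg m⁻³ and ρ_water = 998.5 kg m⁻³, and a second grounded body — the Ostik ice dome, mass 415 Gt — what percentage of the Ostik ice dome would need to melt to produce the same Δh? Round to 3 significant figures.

Equal sea-level rise means equal mass of meltwater, i.e. equal mass of ice lost.
Ice mass of Ardis: 1.764×10^13 kg; ice mass of Ostik: 4.150×10^14 kg.
Fraction required = 1.764×10^13 / 4.150×10^14 = 0.0425 → 4.25 %.

≈ 4.25 %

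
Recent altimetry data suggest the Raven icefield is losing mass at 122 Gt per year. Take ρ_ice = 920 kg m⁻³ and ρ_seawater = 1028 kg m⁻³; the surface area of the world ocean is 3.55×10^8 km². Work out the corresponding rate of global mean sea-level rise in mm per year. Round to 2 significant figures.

ρ_w = 1028 kg m⁻³. Annual water volume added = 122 Gt / ρ_w = 1.220×10^14 kg / 1028 kg m⁻³ = 1.187×10^11 m³.
Δh per year = 1.187×10^11 / 3.55×10^14 = 3.34×10^-4 m = 0.33 mm.

≈ 0.33 mm/yr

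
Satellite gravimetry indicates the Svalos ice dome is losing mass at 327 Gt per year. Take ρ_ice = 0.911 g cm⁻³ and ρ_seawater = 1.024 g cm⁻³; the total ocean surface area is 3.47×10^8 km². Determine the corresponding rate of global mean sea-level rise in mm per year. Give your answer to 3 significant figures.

ρ_w = 1.024 g cm⁻³ = 1024 kg m⁻³. Annual water volume added = 327 Gt / ρ_w = 3.270×10^14 kg / 1024 kg m⁻³ = 3.193×10^11 m³.
Δh per year = 3.193×10^11 / 3.47×10^14 = 9.20×10^-4 m = 0.920 mm.

≈ 0.920 mm/yr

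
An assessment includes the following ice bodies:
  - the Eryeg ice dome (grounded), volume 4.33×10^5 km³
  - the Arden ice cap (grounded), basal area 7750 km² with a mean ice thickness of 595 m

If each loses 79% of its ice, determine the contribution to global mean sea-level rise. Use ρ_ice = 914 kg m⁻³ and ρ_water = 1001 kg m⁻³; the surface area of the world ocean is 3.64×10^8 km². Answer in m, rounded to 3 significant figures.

≈ 0.867 m

Eryeg: 0.79 × 4.33×10^5 km³ × (914/1001) = 3.123×10^5 km³ of water.
Arden: ice volume = 7750 km² × 595 m = 4611 km³; 0.79 × 4611 × (914/1001) = 3326 km³ of water.
Total added water ≈ 3.157×10^14 m³ over 3.64×10^14 m² → Δh = 0.867 m.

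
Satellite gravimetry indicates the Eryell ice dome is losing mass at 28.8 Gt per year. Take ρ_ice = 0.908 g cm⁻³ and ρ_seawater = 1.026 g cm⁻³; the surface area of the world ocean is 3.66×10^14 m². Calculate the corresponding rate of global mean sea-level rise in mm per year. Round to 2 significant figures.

≈ 0.077 mm/yr

ρ_w = 1.026 g cm⁻³ = 1026 kg m⁻³. Annual water volume added = 28.8 Gt / ρ_w = 2.880×10^13 kg / 1026 kg m⁻³ = 2.807×10^10 m³.
Δh per year = 2.807×10^10 / 3.66×10^14 = 7.67×10^-5 m = 0.077 mm.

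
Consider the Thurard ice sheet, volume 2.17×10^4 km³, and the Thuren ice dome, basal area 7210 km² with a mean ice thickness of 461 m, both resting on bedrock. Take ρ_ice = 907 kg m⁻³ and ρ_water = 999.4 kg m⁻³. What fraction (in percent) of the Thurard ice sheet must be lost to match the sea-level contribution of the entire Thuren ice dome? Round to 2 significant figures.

≈ 15 %

Equal sea-level rise means equal mass of meltwater, i.e. equal mass of ice lost.
Ice mass of Thuren: 3.015×10^15 kg; ice mass of Thurard: 1.968×10^16 kg.
Fraction required = 3.015×10^15 / 1.968×10^16 = 0.153 → 15 %.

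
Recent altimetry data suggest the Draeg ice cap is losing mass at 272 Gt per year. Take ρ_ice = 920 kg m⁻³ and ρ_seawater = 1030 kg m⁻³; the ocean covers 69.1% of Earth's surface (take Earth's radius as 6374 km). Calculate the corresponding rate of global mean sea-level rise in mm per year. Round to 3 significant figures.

≈ 0.749 mm/yr

ρ_w = 1030 kg m⁻³. Annual water volume added = 272 Gt / ρ_w = 2.720×10^14 kg / 1030 kg m⁻³ = 2.641×10^11 m³.
Δh per year = 2.641×10^11 / 3.53×10^14 = 7.49×10^-4 m = 0.749 mm.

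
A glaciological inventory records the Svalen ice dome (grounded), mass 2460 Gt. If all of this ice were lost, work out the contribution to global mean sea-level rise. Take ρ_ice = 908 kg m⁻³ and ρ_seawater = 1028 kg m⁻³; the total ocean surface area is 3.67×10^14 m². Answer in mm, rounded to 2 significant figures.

≈ 6.5 mm

Svalen: 2460 Gt = 2.460×10^15 kg; dividing by ρ_w = 1028 kg m⁻³ gives 2.393×10^12 m³ of water.
Spread over 3.67×10^14 m² of ocean, Δh = 2.393×10^12 / 3.67×10^14 = 6.52×10^-3 m = 6.5 mm.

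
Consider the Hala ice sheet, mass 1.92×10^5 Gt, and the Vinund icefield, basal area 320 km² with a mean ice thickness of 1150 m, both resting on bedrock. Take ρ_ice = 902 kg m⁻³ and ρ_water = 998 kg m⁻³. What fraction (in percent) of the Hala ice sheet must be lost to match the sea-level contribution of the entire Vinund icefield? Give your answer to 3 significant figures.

≈ 0.173 %

Equal sea-level rise means equal mass of meltwater, i.e. equal mass of ice lost.
Ice mass of Vinund: 3.319×10^14 kg; ice mass of Hala: 1.920×10^17 kg.
Fraction required = 3.319×10^14 / 1.920×10^17 = 1.73×10^-3 → 0.173 %.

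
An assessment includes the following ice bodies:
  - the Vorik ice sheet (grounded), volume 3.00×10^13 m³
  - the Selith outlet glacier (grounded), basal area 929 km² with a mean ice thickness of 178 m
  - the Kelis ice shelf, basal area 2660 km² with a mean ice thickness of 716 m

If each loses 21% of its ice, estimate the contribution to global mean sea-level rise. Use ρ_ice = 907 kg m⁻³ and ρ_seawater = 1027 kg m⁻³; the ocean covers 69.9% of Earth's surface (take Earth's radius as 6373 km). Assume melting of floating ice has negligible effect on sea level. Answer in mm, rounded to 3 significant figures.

≈ 15.7 mm

Vorik: 0.21 × 3.00×10^13 m³ × (907/1027) = 5.564×10^12 m³ of water.
Selith: ice volume = 929 km² × 178 m = 165.4 km³; 0.21 × 165.4 × (907/1027) = 30.67 km³ of water.
The Kelis ice shelf is floating and already displaces its own weight of water, so its melt adds essentially nothing to sea level.
Total added water ≈ 5.595×10^12 m³ over 3.57×10^14 m² → Δh = 0.0157 m = 15.7 mm.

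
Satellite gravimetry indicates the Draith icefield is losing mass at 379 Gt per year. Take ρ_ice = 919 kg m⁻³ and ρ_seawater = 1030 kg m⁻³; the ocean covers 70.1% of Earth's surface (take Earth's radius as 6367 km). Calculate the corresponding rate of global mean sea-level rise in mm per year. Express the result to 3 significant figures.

≈ 1.03 mm/yr

ρ_w = 1030 kg m⁻³. Annual water volume added = 379 Gt / ρ_w = 3.790×10^14 kg / 1030 kg m⁻³ = 3.680×10^11 m³.
Δh per year = 3.680×10^11 / 3.57×10^14 = 1.03×10^-3 m = 1.03 mm.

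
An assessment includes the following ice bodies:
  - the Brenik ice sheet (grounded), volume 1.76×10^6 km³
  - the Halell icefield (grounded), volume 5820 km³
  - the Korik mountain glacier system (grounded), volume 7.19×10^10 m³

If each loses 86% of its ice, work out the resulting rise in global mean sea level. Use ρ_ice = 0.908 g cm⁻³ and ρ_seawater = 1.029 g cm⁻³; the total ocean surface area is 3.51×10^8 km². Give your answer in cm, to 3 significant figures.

Brenik: 0.86 × 1.76×10^6 km³ × (908/1029) = 1.336×10^6 km³ of water.
Halell: 0.86 × 5820 km³ × (908/1029) = 4417 km³ of water.
Korik: 0.86 × 7.19×10^10 m³ × (908/1029) = 5.456×10^10 m³ of water.
Total added water ≈ 1.340×10^15 m³ over 3.51×10^14 m² → Δh = 3.82 m = 382 cm.

≈ 382 cm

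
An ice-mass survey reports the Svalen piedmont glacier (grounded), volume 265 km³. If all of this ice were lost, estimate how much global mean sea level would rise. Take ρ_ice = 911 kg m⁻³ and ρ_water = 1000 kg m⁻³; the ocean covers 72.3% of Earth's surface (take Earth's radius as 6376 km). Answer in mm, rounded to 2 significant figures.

≈ 0.65 mm

Svalen: 265 km³ × (911/1000) = 241.4 km³ of water.
Spread over 3.69×10^14 m² of ocean, Δh = 2.414×10^11 / 3.69×10^14 = 6.54×10^-4 m = 0.65 mm.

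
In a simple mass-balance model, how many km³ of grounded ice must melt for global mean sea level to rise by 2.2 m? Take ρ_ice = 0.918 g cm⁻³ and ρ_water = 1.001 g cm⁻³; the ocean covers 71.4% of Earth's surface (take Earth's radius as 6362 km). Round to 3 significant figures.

≈ 8.71×10^5 km³

Required water volume = Δh × A = 2.2 m × 3.63×10^14 m² = 7.989×10^14 m³ = 7.989×10^5 km³.
Ice volume = water volume × ρ_w/ρ_ice = 7.989×10^5 × 1001/918 = 8.71×10^5 km³.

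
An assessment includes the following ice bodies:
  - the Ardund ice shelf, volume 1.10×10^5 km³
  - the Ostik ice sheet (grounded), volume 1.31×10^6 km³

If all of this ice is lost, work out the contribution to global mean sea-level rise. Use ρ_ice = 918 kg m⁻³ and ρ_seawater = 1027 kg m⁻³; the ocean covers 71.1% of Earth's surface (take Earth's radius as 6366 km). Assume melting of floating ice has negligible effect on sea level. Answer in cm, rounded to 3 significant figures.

≈ 323 cm

The Ardund ice shelf is floating and already displaces its own weight of water, so its melt adds essentially nothing to sea level.
Ostik: 1.31×10^6 km³ × (918/1027) = 1.171×10^6 km³ of water.
Total added water ≈ 1.171×10^15 m³ over 3.62×10^14 m² → Δh = 3.23 m = 323 cm.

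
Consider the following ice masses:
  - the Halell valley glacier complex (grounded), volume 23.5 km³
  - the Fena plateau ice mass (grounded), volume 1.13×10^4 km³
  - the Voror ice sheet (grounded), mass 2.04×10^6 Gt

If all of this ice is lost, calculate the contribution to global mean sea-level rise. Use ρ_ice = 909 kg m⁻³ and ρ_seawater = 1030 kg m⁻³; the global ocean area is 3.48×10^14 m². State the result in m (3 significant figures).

Halell: 23.5 km³ × (909/1030) = 20.74 km³ of water.
Fena: 1.13×10^4 km³ × (909/1030) = 9973 km³ of water.
Voror: 2.04×10^6 Gt = 2.040×10^18 kg; dividing by ρ_w = 1030 kg m⁻³ gives 1.981×10^15 m³ of water.
Total added water ≈ 1.991×10^15 m³ over 3.48×10^14 m² → Δh = 5.72 m.

≈ 5.72 m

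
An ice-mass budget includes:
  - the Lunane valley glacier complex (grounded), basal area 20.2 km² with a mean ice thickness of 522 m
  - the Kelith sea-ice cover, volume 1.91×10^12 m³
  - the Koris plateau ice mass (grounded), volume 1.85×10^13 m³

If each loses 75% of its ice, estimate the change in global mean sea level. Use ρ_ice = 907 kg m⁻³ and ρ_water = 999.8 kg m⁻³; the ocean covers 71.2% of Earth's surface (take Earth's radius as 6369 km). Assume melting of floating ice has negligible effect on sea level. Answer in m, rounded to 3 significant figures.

≈ 0.0347 m

Lunane: ice volume = 20.2 km² × 522 m = 10.54 km³; 0.75 × 10.54 × (907/999.8) = 7.174 km³ of water.
The Kelith sea-ice cover is floating and already displaces its own weight of water, so its melt adds essentially nothing to sea level.
Koris: 0.75 × 1.85×10^13 m³ × (907/999.8) = 1.259×10^13 m³ of water.
Total added water ≈ 1.259×10^13 m³ over 3.63×10^14 m² → Δh = 0.0347 m.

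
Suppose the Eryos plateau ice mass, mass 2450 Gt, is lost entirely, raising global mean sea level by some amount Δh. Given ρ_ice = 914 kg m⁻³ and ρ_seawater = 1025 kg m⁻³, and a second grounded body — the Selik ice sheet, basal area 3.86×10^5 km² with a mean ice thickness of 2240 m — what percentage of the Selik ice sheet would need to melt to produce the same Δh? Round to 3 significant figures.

≈ 0.310 %

Equal sea-level rise means equal mass of meltwater, i.e. equal mass of ice lost.
Ice mass of Eryos: 2.450×10^15 kg; ice mass of Selik: 7.903×10^17 kg.
Fraction required = 2.450×10^15 / 7.903×10^17 = 3.10×10^-3 → 0.310 %.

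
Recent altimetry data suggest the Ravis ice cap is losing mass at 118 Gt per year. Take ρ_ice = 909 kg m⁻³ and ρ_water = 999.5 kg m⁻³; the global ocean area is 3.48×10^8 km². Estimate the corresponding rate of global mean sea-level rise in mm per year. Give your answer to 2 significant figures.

≈ 0.34 mm/yr

ρ_w = 999.5 kg m⁻³. Annual water volume added = 118 Gt / ρ_w = 1.180×10^14 kg / 999.5 kg m⁻³ = 1.181×10^11 m³.
Δh per year = 1.181×10^11 / 3.48×10^14 = 3.39×10^-4 m = 0.34 mm.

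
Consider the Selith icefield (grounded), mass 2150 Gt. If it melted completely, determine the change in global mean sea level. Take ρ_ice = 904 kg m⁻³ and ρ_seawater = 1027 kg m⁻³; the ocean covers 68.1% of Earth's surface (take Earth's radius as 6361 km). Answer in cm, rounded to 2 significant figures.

≈ 0.60 cm

Selith: 2150 Gt = 2.150×10^15 kg; dividing by ρ_w = 1027 kg m⁻³ gives 2.093×10^12 m³ of water.
Spread over 3.46×10^14 m² of ocean, Δh = 2.093×10^12 / 3.46×10^14 = 6.05×10^-3 m = 0.60 cm.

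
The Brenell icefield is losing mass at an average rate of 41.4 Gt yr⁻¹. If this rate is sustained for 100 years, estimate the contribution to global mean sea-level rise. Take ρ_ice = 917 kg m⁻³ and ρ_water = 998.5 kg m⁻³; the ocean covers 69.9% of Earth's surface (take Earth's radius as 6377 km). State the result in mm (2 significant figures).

Total mass lost = 41.4 Gt/yr × 100 yr = 4140 Gt = 4.140×10^15 kg.
ρ_w = 998.5 kg m⁻³, so water volume = 4.140×10^15 / 998.5 = 4.146×10^12 m³.
Δh = 4.146×10^12 / 3.57×10^14 = 0.0116 m = 12 mm.

≈ 12 mm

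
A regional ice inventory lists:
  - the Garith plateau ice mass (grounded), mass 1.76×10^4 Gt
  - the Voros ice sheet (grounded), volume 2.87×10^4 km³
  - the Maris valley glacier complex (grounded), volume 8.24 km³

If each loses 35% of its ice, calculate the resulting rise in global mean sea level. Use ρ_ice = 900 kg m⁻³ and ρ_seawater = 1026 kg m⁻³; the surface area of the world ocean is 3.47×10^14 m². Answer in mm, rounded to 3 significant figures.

Garith: 0.35 × 1.76×10^4 Gt = 6.160×10^15 kg; dividing by ρ_w = 1026 kg m⁻³ gives 6.004×10^12 m³ of water.
Voros: 0.35 × 2.87×10^4 km³ × (900/1026) = 8811 km³ of water.
Maris: 0.35 × 8.24 km³ × (900/1026) = 2.530 km³ of water.
Total added water ≈ 1.482×10^13 m³ over 3.47×10^14 m² → Δh = 0.0427 m = 42.7 mm.

≈ 42.7 mm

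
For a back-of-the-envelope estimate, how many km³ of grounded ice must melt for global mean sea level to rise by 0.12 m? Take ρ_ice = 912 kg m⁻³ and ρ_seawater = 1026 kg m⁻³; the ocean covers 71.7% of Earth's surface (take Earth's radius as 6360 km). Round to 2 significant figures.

Required water volume = Δh × A = 0.12 m × 3.64×10^14 m² = 4.373×10^13 m³ = 4.373×10^4 km³.
Ice volume = water volume × ρ_w/ρ_ice = 4.373×10^4 × 1026/912 = 4.9×10^4 km³.

≈ 4.9×10^4 km³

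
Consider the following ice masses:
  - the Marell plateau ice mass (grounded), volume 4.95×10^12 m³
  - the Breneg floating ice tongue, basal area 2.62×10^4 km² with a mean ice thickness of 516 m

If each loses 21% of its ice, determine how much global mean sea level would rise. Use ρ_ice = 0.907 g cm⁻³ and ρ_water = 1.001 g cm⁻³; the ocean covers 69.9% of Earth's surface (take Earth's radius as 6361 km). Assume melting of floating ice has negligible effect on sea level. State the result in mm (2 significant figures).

Marell: 0.21 × 4.95×10^12 m³ × (907/1001) = 9.419×10^11 m³ of water.
The Breneg floating ice tongue is floating and already displaces its own weight of water, so its melt adds essentially nothing to sea level.
Total added water ≈ 9.419×10^11 m³ over 3.55×10^14 m² → Δh = 2.65×10^-3 m = 2.7 mm.

≈ 2.7 mm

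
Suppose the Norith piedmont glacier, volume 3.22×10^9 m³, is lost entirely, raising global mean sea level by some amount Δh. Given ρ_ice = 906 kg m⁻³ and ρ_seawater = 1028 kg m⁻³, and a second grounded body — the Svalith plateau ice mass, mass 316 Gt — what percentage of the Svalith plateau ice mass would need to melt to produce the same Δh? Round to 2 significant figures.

≈ 0.92 %

Equal sea-level rise means equal mass of meltwater, i.e. equal mass of ice lost.
Ice mass of Norith: 2.917×10^12 kg; ice mass of Svalith: 3.160×10^14 kg.
Fraction required = 2.917×10^12 / 3.160×10^14 = 9.23×10^-3 → 0.92 %.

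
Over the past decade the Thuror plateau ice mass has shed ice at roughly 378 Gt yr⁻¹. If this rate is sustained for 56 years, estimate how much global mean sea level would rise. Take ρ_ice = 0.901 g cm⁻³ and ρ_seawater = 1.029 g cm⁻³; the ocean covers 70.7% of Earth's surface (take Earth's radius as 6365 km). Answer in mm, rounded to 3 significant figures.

≈ 57.2 mm

Total mass lost = 378 Gt/yr × 56 yr = 2.117×10^4 Gt = 2.117×10^16 kg.
ρ_w = 1.029 g cm⁻³ = 1029 kg m⁻³, so water volume = 2.117×10^16 / 1029 = 2.057×10^13 m³.
Δh = 2.057×10^13 / 3.60×10^14 = 0.0572 m = 57.2 mm.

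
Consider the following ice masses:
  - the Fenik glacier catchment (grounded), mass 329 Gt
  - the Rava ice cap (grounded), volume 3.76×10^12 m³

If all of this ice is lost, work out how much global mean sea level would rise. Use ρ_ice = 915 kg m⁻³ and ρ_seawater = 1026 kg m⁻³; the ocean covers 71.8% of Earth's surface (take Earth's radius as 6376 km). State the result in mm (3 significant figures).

Fenik: 329 Gt = 3.290×10^14 kg; dividing by ρ_w = 1026 kg m⁻³ gives 3.207×10^11 m³ of water.
Rava: 3.76×10^12 m³ × (915/1026) = 3.353×10^12 m³ of water.
Total added water ≈ 3.674×10^12 m³ over 3.67×10^14 m² → Δh = 0.0100 m = 10.0 mm.

≈ 10.0 mm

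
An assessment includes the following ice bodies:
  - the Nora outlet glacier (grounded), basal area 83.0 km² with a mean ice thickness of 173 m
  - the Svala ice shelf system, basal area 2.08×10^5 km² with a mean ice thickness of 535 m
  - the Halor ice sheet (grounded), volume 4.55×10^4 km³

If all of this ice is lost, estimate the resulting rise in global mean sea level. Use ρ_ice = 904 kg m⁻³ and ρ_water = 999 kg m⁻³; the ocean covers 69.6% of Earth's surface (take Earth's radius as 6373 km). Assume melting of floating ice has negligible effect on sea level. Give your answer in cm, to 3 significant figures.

≈ 11.6 cm

Nora: ice volume = 83.0 km² × 173 m = 14.36 km³; 14.36 × (904/999) = 12.99 km³ of water.
The Svala ice shelf system is floating and already displaces its own weight of water, so its melt adds essentially nothing to sea level.
Halor: 4.55×10^4 km³ × (904/999) = 4.117×10^4 km³ of water.
Total added water ≈ 4.119×10^13 m³ over 3.55×10^14 m² → Δh = 0.116 m = 11.6 cm.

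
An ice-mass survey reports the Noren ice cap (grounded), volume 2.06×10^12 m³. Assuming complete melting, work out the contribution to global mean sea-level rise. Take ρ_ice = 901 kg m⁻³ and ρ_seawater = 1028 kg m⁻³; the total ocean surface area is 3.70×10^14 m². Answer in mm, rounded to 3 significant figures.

Noren: 2.06×10^12 m³ × (901/1028) = 1.806×10^12 m³ of water.
Spread over 3.70×10^14 m² of ocean, Δh = 1.806×10^12 / 3.70×10^14 = 4.88×10^-3 m = 4.88 mm.

≈ 4.88 mm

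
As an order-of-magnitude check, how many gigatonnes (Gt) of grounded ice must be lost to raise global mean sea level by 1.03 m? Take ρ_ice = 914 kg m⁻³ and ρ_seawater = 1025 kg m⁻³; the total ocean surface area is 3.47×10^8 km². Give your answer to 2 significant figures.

≈ 3.7×10^5 Gt

Required water volume = Δh × A = 1.03 m × 3.47×10^14 m² = 3.574×10^14 m³.
ρ_w = 1025 kg m⁻³, so the mass of water = 3.574×10^14 m³ × 1025 kg m⁻³ = 3.663×10^17 kg = 3.7×10^5 Gt (and the same mass of ice, by conservation).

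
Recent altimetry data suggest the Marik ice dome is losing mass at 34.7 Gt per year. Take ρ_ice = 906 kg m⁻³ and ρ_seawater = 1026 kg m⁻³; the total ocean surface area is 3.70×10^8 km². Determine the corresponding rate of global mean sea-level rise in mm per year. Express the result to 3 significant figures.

≈ 0.0914 mm/yr

ρ_w = 1026 kg m⁻³. Annual water volume added = 34.7 Gt / ρ_w = 3.470×10^13 kg / 1026 kg m⁻³ = 3.382×10^10 m³.
Δh per year = 3.382×10^10 / 3.70×10^14 = 9.14×10^-5 m = 0.0914 mm.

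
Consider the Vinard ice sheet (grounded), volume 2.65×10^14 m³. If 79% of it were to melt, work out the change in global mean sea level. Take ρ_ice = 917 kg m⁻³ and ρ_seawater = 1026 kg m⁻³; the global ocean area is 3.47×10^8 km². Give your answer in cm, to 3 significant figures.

≈ 53.9 cm

Vinard: 0.79 × 2.65×10^14 m³ × (917/1026) = 1.871×10^14 m³ of water.
Spread over 3.47×10^14 m² of ocean, Δh = 1.871×10^14 / 3.47×10^14 = 0.539 m = 53.9 cm.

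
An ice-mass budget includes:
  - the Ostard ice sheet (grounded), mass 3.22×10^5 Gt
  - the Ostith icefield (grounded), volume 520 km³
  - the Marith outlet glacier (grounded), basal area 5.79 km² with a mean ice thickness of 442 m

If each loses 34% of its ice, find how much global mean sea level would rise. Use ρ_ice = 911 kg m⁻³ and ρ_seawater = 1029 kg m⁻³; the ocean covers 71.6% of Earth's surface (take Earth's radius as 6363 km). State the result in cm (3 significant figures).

Ostard: 0.34 × 3.22×10^5 Gt = 1.095×10^17 kg; dividing by ρ_w = 1029 kg m⁻³ gives 1.064×10^14 m³ of water.
Ostith: 0.34 × 520 km³ × (911/1029) = 156.5 km³ of water.
Marith: ice volume = 5.79 km² × 442 m = 2.559 km³; 0.34 × 2.559 × (911/1029) = 0.7703 km³ of water.
Total added water ≈ 1.066×10^14 m³ over 3.64×10^14 m² → Δh = 0.292 m = 29.2 cm.

≈ 29.2 cm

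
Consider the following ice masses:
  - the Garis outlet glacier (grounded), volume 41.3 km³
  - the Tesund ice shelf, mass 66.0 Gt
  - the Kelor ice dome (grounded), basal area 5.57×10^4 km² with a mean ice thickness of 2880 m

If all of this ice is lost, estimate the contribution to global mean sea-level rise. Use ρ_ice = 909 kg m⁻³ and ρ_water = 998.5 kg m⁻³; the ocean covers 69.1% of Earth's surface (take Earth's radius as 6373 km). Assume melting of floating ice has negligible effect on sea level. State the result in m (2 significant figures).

Garis: 41.3 km³ × (909/998.5) = 37.60 km³ of water.
The Tesund ice shelf is floating and already displaces its own weight of water, so its melt adds essentially nothing to sea level.
Kelor: ice volume = 5.57×10^4 km² × 2880 m = 1.604×10^5 km³; 1.604×10^5 × (909/998.5) = 1.460×10^5 km³ of water.
Total added water ≈ 1.461×10^14 m³ over 3.53×10^14 m² → Δh = 0.414 m.

≈ 0.41 m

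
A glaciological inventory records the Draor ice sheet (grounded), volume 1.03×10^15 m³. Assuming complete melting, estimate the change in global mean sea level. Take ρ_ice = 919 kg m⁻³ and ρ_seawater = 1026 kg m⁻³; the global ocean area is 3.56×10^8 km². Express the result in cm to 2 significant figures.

≈ 260 cm

Draor: 1.03×10^15 m³ × (919/1026) = 9.226×10^14 m³ of water.
Spread over 3.56×10^14 m² of ocean, Δh = 9.226×10^14 / 3.56×10^14 = 2.59 m = 260 cm.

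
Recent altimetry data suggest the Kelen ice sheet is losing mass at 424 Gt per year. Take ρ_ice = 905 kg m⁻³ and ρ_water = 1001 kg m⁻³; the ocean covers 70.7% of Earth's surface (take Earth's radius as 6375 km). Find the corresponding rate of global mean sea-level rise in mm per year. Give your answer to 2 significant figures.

ρ_w = 1001 kg m⁻³. Annual water volume added = 424 Gt / ρ_w = 4.240×10^14 kg / 1001 kg m⁻³ = 4.236×10^11 m³.
Δh per year = 4.236×10^11 / 3.61×10^14 = 1.17×10^-3 m = 1.2 mm.

≈ 1.2 mm/yr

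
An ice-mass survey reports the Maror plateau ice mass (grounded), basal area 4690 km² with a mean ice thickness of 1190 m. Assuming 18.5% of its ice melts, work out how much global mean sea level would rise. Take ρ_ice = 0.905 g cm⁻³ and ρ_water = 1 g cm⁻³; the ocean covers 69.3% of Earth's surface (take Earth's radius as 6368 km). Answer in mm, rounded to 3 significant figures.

Maror: ice volume = 4690 km² × 1190 m = 5581 km³; 0.185 × 5581 × (905/1000) = 934.4 km³ of water.
Spread over 3.53×10^14 m² of ocean, Δh = 9.344×10^11 / 3.53×10^14 = 2.65×10^-3 m = 2.65 mm.

≈ 2.65 mm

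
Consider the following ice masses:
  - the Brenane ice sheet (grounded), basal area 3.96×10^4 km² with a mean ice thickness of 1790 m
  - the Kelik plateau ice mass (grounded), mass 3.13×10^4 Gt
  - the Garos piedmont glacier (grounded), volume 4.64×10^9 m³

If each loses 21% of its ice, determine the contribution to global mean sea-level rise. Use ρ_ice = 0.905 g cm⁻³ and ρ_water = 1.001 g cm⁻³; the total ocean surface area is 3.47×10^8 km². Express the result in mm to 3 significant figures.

≈ 57.7 mm

Brenane: ice volume = 3.96×10^4 km² × 1790 m = 7.088×10^4 km³; 0.21 × 7.088×10^4 × (905/1001) = 1.346×10^4 km³ of water.
Kelik: 0.21 × 3.13×10^4 Gt = 6.573×10^15 kg; dividing by ρ_w = 1.001 g cm⁻³ = 1001 kg m⁻³ gives 6.566×10^12 m³ of water.
Garos: 0.21 × 4.64×10^9 m³ × (905/1001) = 8.810×10^8 m³ of water.
Total added water ≈ 2.003×10^13 m³ over 3.47×10^14 m² → Δh = 0.0577 m = 57.7 mm.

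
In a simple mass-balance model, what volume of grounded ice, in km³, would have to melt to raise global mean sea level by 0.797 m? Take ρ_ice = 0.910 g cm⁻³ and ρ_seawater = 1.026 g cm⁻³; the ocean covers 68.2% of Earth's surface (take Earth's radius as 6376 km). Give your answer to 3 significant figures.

Required water volume = Δh × A = 0.797 m × 3.48×10^14 m² = 2.777×10^14 m³ = 2.777×10^5 km³.
Ice volume = water volume × ρ_w/ρ_ice = 2.777×10^5 × 1026/910 = 3.13×10^5 km³.

≈ 3.13×10^5 km³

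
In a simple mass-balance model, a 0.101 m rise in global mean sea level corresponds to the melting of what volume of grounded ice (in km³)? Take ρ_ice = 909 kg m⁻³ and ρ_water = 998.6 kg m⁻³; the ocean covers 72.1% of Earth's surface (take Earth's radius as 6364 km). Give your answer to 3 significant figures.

Required water volume = Δh × A = 0.101 m × 3.67×10^14 m² = 3.706×10^13 m³ = 3.706×10^4 km³.
Ice volume = water volume × ρ_w/ρ_ice = 3.706×10^4 × 998.6/909 = 4.07×10^4 km³.

≈ 4.07×10^4 km³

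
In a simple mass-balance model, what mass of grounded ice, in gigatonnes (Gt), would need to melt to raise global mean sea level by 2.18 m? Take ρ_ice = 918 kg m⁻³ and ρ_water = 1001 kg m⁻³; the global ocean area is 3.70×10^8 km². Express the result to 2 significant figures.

≈ 8.1×10^5 Gt

Required water volume = Δh × A = 2.18 m × 3.70×10^14 m² = 8.066×10^14 m³.
ρ_w = 1001 kg m⁻³, so the mass of water = 8.066×10^14 m³ × 1001 kg m⁻³ = 8.074×10^17 kg = 8.1×10^5 Gt (and the same mass of ice, by conservation).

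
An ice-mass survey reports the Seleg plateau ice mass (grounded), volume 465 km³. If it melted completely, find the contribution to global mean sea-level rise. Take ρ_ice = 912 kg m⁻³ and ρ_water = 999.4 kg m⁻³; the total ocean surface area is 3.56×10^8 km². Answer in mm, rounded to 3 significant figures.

≈ 1.19 mm

Seleg: 465 km³ × (912/999.4) = 424.3 km³ of water.
Spread over 3.56×10^14 m² of ocean, Δh = 4.243×10^11 / 3.56×10^14 = 1.19×10^-3 m = 1.19 mm.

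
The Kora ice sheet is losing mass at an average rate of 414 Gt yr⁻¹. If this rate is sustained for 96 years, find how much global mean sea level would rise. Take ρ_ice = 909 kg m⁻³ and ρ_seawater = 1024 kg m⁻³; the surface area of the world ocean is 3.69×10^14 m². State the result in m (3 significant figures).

Total mass lost = 414 Gt/yr × 96 yr = 3.974×10^4 Gt = 3.974×10^16 kg.
ρ_w = 1024 kg m⁻³, so water volume = 3.974×10^16 / 1024 = 3.881×10^13 m³.
Δh = 3.881×10^13 / 3.69×10^14 = 0.105 m.

≈ 0.105 m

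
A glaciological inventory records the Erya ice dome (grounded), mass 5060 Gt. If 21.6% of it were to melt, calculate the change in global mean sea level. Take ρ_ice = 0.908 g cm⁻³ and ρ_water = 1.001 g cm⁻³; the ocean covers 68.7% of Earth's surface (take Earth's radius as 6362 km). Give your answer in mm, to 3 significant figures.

≈ 3.12 mm

Erya: 0.216 × 5060 Gt = 1.093×10^15 kg; dividing by ρ_w = 1.001 g cm⁻³ = 1001 kg m⁻³ gives 1.092×10^12 m³ of water.
Spread over 3.49×10^14 m² of ocean, Δh = 1.092×10^12 / 3.49×10^14 = 3.12×10^-3 m = 3.12 mm.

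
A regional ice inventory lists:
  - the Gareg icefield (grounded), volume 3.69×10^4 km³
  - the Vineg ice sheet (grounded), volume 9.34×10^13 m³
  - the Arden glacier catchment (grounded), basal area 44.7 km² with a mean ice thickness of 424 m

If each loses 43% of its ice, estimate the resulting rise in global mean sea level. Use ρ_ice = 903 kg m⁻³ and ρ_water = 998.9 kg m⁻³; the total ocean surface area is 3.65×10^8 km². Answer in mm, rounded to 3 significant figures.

Gareg: 0.43 × 3.69×10^4 km³ × (903/998.9) = 1.434×10^4 km³ of water.
Vineg: 0.43 × 9.34×10^13 m³ × (903/998.9) = 3.631×10^13 m³ of water.
Arden: ice volume = 44.7 km² × 424 m = 18.95 km³; 0.43 × 18.95 × (903/998.9) = 7.367 km³ of water.
Total added water ≈ 5.066×10^13 m³ over 3.65×10^14 m² → Δh = 0.139 m = 139 mm.

≈ 139 mm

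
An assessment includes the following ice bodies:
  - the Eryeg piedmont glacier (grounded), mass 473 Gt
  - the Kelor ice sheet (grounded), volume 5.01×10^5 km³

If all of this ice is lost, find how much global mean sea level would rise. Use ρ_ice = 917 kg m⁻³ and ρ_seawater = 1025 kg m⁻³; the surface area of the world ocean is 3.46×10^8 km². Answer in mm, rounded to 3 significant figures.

Eryeg: 473 Gt = 4.730×10^14 kg; dividing by ρ_w = 1025 kg m⁻³ gives 4.615×10^11 m³ of water.
Kelor: 5.01×10^5 km³ × (917/1025) = 4.482×10^5 km³ of water.
Total added water ≈ 4.487×10^14 m³ over 3.46×10^14 m² → Δh = 1.30 m = 1300 mm.

≈ 1300 mm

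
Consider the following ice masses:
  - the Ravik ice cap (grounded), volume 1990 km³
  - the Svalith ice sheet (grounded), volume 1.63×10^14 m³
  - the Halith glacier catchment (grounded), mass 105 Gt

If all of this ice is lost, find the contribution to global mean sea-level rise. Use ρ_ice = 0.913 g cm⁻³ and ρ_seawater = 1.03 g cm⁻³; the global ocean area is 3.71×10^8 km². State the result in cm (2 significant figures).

≈ 39 cm

Ravik: 1990 km³ × (913/1030) = 1764 km³ of water.
Svalith: 1.63×10^14 m³ × (913/1030) = 1.445×10^14 m³ of water.
Halith: 105 Gt = 1.050×10^14 kg; dividing by ρ_w = 1.03 g cm⁻³ = 1030 kg m⁻³ gives 1.019×10^11 m³ of water.
Total added water ≈ 1.464×10^14 m³ over 3.71×10^14 m² → Δh = 0.394 m = 39 cm.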